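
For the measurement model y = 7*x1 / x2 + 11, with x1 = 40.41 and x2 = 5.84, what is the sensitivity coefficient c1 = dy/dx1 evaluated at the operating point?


y = 7*x1 / x2 + 11
dy/dx1 = 7/x2
Evaluate at x2 = 5.84: c1 = 7 / 5.84
c1 = 1.1986

1.1986


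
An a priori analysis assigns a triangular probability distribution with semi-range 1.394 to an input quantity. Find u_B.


u_B = half_width / sqrt(6)
u_B = 1.394 / 2.4494897
u_B = 0.5691

0.5691


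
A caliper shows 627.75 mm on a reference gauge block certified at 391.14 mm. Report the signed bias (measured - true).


Systematic error = measured - true
= 627.75 - 391.14
= 236.6100

236.6100


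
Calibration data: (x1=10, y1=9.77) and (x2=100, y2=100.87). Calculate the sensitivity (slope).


slope = (y2 - y1) / (x2 - x1)
= (100.87 - 9.77) / (100 - 10)
= 91.1000 / 90
= 1.0122

1.0122


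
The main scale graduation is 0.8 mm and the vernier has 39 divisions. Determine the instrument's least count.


LC = MSD / n_div
= 0.8 / 39
= 0.0205

0.0205


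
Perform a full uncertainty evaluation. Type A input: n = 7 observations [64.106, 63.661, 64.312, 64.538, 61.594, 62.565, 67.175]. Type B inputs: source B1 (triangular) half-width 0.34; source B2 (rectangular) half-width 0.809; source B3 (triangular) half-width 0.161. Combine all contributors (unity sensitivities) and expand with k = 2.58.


mean = (64.106 + 63.661 + 64.312 + 64.538 + 61.594 + 62.565 + 67.175) / 7 = 63.993
s = sqrt(sum((x - mean)^2)/(n-1)) = 1.7531537
u_A = s / sqrt(n) = 1.7531537 / sqrt(7) = 0.66262981
u_B1 = 0.34 / sqrt(6) = 0.13880442
u_B2 = 0.809 / sqrt(3) = 0.46707637
u_B3 = 0.161 / sqrt(6) = 0.065727975
uc = sqrt(0.66262981^2 + 0.13880442^2 + 0.46707637^2 + 0.065727975^2) = 0.82512147
U = k * uc = 2.58 * 0.82512147
U = 2.1288

2.1288


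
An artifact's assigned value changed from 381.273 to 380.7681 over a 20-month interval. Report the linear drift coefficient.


rate = (v2 - v1) / months
= (380.7681 - 381.273) / 20
= -0.5049 / 20
= -0.0252

-0.0252


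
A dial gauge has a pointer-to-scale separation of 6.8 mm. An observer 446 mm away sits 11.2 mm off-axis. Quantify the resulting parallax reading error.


error = h * offset / d
= 6.8 * 11.2 / 446
= 0.1708

0.1708


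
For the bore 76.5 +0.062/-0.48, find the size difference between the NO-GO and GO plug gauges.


GO = nominal - lower_tol (smallest hole = maximum material condition)
GO = 76.5 - 0.48 = 76.02
NO-GO = nominal + upper_tol (largest hole = least material condition)
NO-GO = 76.5 + 0.062 = 76.562
spread = NO-GO - GO = 76.562 - 76.02 = 0.5420

0.5420


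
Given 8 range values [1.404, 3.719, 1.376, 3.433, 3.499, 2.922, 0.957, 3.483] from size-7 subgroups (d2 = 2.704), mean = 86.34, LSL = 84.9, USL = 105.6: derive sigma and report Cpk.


R_bar = (1.404 + 3.719 + 1.376 + 3.433 + 3.499 + 2.922 + 0.957 + 3.483) / 8 = 2.599125
sigma = R_bar / d2 = 2.599125 / 2.704 = 0.96121487
Cp = (USL - LSL)/(6*sigma) = (105.6 - 84.9)/(6*0.96121487) = 3.5892
Cpu = (105.6 - 86.34)/(3*0.96121487) = 6.6790
Cpl = (86.34 - 84.9)/(3*0.96121487) = 0.4994
Cpk = min(Cpu, Cpl) = 0.4994

0.4994


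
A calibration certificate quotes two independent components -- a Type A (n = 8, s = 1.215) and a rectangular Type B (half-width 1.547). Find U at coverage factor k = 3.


u_A = s / sqrt(n) = 1.215 / sqrt(8) = 0.42956737
u_B = half_width / sqrt(3) = 1.547 / sqrt(3) = 0.89316087
uc = sqrt(u_A^2 + u_B^2) = sqrt(0.42956737^2 + 0.89316087^2) = 0.99109256
U = k * uc = 3 * 0.99109256
U = 2.9733

2.9733


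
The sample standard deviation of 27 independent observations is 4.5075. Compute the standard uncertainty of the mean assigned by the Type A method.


u_A = s / sqrt(n)
u_A = 4.5075 / sqrt(27)
u_A = 4.5075 / 5.1961524
u_A = 0.8675

0.8675


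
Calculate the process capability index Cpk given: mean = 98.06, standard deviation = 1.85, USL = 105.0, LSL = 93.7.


Cpu = (USL - mean) / (3*sigma) = (105.0 - 98.06) / (3*1.85) = 1.2505
Cpl = (mean - LSL) / (3*sigma) = (98.06 - 93.7) / (3*1.85) = 0.7856
Cpk = min(Cpu, Cpl) = 0.7856

0.7856


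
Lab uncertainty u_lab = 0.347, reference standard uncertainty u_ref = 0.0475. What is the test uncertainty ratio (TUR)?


TUR = u_lab / u_ref
= 0.347 / 0.0475
= 7.3053

7.3053


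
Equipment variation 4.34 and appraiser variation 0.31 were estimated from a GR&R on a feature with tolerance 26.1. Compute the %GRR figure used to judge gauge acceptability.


GRR = sqrt(EV^2 + AV^2) = sqrt(4.34^2 + 0.31^2) = 4.3510573
%GRR = GRR / tol * 100 = 4.3510573 / 26.1 * 100
%GRR = 16.6707

16.6707


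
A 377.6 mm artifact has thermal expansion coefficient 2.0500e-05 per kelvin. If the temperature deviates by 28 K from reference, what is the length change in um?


dL = L * alpha * dT
= 377.6 * 2.0500e-05 * 28
= 0.2167424 mm
dL_um = 0.2167424 * 1000 = 216.7424 um

216.7424


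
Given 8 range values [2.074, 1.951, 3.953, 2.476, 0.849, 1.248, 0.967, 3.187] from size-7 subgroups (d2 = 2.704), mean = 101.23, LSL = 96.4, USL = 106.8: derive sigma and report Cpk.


R_bar = (2.074 + 1.951 + 3.953 + 2.476 + 0.849 + 1.248 + 0.967 + 3.187) / 8 = 2.088125
sigma = R_bar / d2 = 2.088125 / 2.704 = 0.77223558
Cp = (USL - LSL)/(6*sigma) = (106.8 - 96.4)/(6*0.77223558) = 2.2446
Cpu = (106.8 - 101.23)/(3*0.77223558) = 2.4043
Cpl = (101.23 - 96.4)/(3*0.77223558) = 2.0849
Cpk = min(Cpu, Cpl) = 2.0849

2.0849


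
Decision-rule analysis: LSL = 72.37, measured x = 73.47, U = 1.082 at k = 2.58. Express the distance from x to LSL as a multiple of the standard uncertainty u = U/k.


u = U / k = 1.082 / 2.58 = 0.41937984
margin = |LSL - x| = |72.37 - 73.47| = 1.1
z = margin / u = 1.1 / 0.41937984
z = 2.6229

2.6229


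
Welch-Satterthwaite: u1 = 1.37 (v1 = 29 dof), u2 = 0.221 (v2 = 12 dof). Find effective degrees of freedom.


uc = sqrt(u1^2 + u2^2) = sqrt(1.37^2 + 0.221^2) = 1.3877107
v_eff = uc^4 / (u1^4/v1 + u2^4/v2)
= 1.3877107^4 / (1.37^4/29 + 0.221^4/12)
= 3.7084783 / 0.12167305
v_eff = 30.4790

30.4790


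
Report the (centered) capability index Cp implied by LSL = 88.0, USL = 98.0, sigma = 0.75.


Cp = (USL - LSL) / (6 * sigma)
= (98.0 - 88.0) / (6 * 0.75)
= 10.0000 / 4.5000
= 2.2222

2.2222


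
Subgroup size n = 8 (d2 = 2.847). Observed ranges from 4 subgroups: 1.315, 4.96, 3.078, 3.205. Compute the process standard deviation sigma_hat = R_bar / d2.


R_bar = (1.315 + 4.96 + 3.078 + 3.205) / 4
R_bar = 12.558 / 4 = 3.1395
sigma_hat = R_bar / d2 = 3.1395 / 2.847 = 1.1027

1.1027


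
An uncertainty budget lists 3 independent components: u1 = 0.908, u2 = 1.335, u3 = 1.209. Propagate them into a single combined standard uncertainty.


uc = sqrt(0.908^2 + 1.335^2 + 1.209^2)
uc = sqrt(4.06837)
uc = 2.0170

2.0170


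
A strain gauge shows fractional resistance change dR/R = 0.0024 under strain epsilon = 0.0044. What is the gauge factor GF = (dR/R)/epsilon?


GF = (dR/R) / epsilon
= 0.0024 / 0.0044
= 0.5455

0.5455


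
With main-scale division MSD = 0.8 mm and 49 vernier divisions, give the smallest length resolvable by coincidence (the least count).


LC = MSD / n_div
= 0.8 / 49
= 0.0163

0.0163


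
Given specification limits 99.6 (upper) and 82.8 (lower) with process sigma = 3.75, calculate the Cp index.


Cp = (USL - LSL) / (6 * sigma)
= (99.6 - 82.8) / (6 * 3.75)
= 16.8000 / 22.5000
= 0.7467

0.7467


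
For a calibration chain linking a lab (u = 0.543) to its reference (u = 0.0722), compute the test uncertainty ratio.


TUR = u_lab / u_ref
= 0.543 / 0.0722
= 7.5208

7.5208


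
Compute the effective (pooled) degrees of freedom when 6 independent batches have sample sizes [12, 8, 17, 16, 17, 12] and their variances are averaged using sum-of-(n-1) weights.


nu = sum_i (n_i - 1)
nu = ((12 - 1) + (8 - 1) + (17 - 1) + (16 - 1) + (17 - 1) + (12 - 1))
nu = 11 + 7 + 16 + 15 + 16 + 11
nu = 76

76


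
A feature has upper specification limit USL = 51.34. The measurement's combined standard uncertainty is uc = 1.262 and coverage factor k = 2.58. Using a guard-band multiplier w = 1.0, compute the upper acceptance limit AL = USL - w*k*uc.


U = k * uc = 2.58 * 1.262 = 3.25596
guard band g = w * U = 1.0 * 3.25596 = 3.25596
AL = USL - g = 51.34 - 3.25596
AL = 48.0840

48.0840


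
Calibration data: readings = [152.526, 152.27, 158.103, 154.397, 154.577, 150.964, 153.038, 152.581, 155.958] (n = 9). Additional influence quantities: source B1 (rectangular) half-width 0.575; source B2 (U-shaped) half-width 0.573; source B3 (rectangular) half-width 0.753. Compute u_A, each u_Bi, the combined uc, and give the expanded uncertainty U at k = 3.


mean = (152.526 + 152.27 + 158.103 + 154.397 + 154.577 + 150.964 + 153.038 + 152.581 + 155.958) / 9 = 153.8237778
s = sqrt(sum((x - mean)^2)/(n-1)) = 2.1852145
u_A = s / sqrt(n) = 2.1852145 / sqrt(9) = 0.72840483
u_B1 = 0.575 / sqrt(3) = 0.3319764
u_B2 = 0.573 / sqrt(2) = 0.40517219
u_B3 = 0.753 / sqrt(3) = 0.43474475
uc = sqrt(0.72840483^2 + 0.3319764^2 + 0.40517219^2 + 0.43474475^2) = 0.99697012
U = k * uc = 3 * 0.99697012
U = 2.9909

2.9909


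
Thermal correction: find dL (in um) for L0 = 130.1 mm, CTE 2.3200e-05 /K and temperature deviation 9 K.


dL = L * alpha * dT
= 130.1 * 2.3200e-05 * 9
= 0.0271649 mm
dL_um = 0.0271649 * 1000 = 27.1649 um

27.1649


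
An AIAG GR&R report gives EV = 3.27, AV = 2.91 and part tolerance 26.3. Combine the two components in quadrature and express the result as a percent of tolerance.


GRR = sqrt(EV^2 + AV^2) = sqrt(3.27^2 + 2.91^2) = 4.377328
%GRR = GRR / tol * 100 = 4.377328 / 26.3 * 100
%GRR = 16.6438

16.6438


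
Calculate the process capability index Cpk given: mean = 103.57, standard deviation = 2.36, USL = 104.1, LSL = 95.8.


Cpu = (USL - mean) / (3*sigma) = (104.1 - 103.57) / (3*2.36) = 0.0749
Cpl = (mean - LSL) / (3*sigma) = (103.57 - 95.8) / (3*2.36) = 1.0975
Cpk = min(Cpu, Cpl) = 0.0749

0.0749


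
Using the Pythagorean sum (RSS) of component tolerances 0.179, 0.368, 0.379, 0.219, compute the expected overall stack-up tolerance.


RSS = sqrt(0.179^2 + 0.368^2 + 0.379^2 + 0.219^2)
= sqrt(0.359067)
= 0.5992

0.5992


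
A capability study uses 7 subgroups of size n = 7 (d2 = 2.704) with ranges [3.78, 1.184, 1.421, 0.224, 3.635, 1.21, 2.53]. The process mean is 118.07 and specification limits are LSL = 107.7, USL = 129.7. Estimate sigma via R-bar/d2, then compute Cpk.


R_bar = (3.78 + 1.184 + 1.421 + 0.224 + 3.635 + 1.21 + 2.53) / 7 = 1.9977143
sigma = R_bar / d2 = 1.9977143 / 2.704 = 0.73879967
Cp = (USL - LSL)/(6*sigma) = (129.7 - 107.7)/(6*0.73879967) = 4.9630
Cpu = (129.7 - 118.07)/(3*0.73879967) = 5.2473
Cpl = (118.07 - 107.7)/(3*0.73879967) = 4.6788
Cpk = min(Cpu, Cpl) = 4.6788

4.6788


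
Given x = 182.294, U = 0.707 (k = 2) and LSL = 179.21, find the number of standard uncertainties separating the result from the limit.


u = U / k = 0.707 / 2 = 0.3535
margin = |LSL - x| = |179.21 - 182.294| = 3.084
z = margin / u = 3.084 / 0.3535
z = 8.7242

8.7242


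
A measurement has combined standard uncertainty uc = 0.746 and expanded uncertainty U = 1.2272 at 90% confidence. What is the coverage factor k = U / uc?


k = U / uc
k = 1.2272 / 0.746
k = 1.645

1.645


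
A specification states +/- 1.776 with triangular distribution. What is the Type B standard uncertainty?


u_B = half_width / sqrt(6)
u_B = 1.776 / 2.4494897
u_B = 0.7250

0.7250


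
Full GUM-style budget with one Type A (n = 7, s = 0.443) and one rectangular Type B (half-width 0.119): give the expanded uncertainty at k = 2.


u_A = s / sqrt(n) = 0.443 / sqrt(7) = 0.16743826
u_B = half_width / sqrt(3) = 0.119 / sqrt(3) = 0.068704682
uc = sqrt(u_A^2 + u_B^2) = sqrt(0.16743826^2 + 0.068704682^2) = 0.18098592
U = k * uc = 2 * 0.18098592
U = 0.3620

0.3620


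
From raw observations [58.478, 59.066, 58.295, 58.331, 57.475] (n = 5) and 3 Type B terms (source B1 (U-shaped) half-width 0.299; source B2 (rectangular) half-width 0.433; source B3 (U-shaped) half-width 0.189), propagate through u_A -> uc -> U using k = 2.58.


mean = (58.478 + 59.066 + 58.295 + 58.331 + 57.475) / 5 = 58.329
s = sqrt(sum((x - mean)^2)/(n-1)) = 0.56917616
u_A = s / sqrt(n) = 0.56917616 / sqrt(5) = 0.25454332
u_B1 = 0.299 / sqrt(2) = 0.21142493
u_B2 = 0.433 / sqrt(3) = 0.24999267
u_B3 = 0.189 / sqrt(2) = 0.13364318
uc = sqrt(0.25454332^2 + 0.21142493^2 + 0.24999267^2 + 0.13364318^2) = 0.43571738
U = k * uc = 2.58 * 0.43571738
U = 1.1242

1.1242


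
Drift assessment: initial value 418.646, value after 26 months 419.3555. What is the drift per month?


rate = (v2 - v1) / months
= (419.3555 - 418.646) / 26
= 0.7095 / 26
= 0.0273

0.0273


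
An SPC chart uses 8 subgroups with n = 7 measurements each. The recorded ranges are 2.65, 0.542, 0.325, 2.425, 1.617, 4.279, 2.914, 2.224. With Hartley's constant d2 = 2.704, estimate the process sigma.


R_bar = (2.65 + 0.542 + 0.325 + 2.425 + 1.617 + 4.279 + 2.914 + 2.224) / 8
R_bar = 16.976 / 8 = 2.122
sigma_hat = R_bar / d2 = 2.122 / 2.704 = 0.7848

0.7848


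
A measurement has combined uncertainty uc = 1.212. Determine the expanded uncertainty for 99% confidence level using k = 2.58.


U = k * uc
U = 2.58 * 1.212
U = 3.1270

3.1270


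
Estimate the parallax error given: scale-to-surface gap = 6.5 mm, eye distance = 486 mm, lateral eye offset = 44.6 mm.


error = h * offset / d
= 6.5 * 44.6 / 486
= 0.5965

0.5965


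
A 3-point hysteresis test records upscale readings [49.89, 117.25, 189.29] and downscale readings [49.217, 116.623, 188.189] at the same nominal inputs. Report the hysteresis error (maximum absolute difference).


|49.89 - 49.217| = 0.6730
|117.25 - 116.623| = 0.6270
|189.29 - 188.189| = 1.1010
hysteresis = max(diffs) = 1.1010

1.1010


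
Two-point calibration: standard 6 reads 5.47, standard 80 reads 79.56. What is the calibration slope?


slope = (y2 - y1) / (x2 - x1)
= (79.56 - 5.47) / (80 - 6)
= 74.0900 / 74
= 1.0012

1.0012


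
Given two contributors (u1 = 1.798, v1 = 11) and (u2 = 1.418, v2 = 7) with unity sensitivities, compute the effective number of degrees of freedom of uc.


uc = sqrt(u1^2 + u2^2) = sqrt(1.798^2 + 1.418^2) = 2.2898751
v_eff = uc^4 / (u1^4/v1 + u2^4/v2)
= 2.2898751^4 / (1.798^4/11 + 1.418^4/7)
= 27.494586 / 1.5276659
v_eff = 17.9978

17.9978


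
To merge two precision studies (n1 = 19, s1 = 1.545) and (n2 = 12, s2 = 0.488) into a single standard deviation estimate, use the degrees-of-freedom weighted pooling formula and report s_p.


s_p = sqrt(((n1-1)*s1^2 + (n2-1)*s2^2) / (n1+n2-2))
numerator = (19-1)*1.545^2 + (12-1)*0.488^2 = 42.96645 + 2.619584 = 45.586034
denominator = 19 + 12 - 2 = 29
s_p^2 = 45.586034 / 29 = 1.5719322
s_p = sqrt(1.5719322) = 1.2538

1.2538


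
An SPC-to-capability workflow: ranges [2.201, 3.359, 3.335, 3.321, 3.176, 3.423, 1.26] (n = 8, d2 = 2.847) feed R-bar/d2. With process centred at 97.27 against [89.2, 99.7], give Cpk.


R_bar = (2.201 + 3.359 + 3.335 + 3.321 + 3.176 + 3.423 + 1.26) / 7 = 2.8678571
sigma = R_bar / d2 = 2.8678571 / 2.847 = 1.007326
Cp = (USL - LSL)/(6*sigma) = (99.7 - 89.2)/(6*1.007326) = 1.7373
Cpu = (99.7 - 97.27)/(3*1.007326) = 0.8041
Cpl = (97.27 - 89.2)/(3*1.007326) = 2.6704
Cpk = min(Cpu, Cpl) = 0.8041

0.8041


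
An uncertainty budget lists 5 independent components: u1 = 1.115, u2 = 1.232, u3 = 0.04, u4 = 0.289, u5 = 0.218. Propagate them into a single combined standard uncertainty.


uc = sqrt(1.115^2 + 1.232^2 + 0.04^2 + 0.289^2 + 0.218^2)
uc = sqrt(2.893694)
uc = 1.7011

1.7011


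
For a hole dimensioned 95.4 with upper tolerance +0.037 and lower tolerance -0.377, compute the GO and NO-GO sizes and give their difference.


GO = nominal - lower_tol (smallest hole = maximum material condition)
GO = 95.4 - 0.377 = 95.023
NO-GO = nominal + upper_tol (largest hole = least material condition)
NO-GO = 95.4 + 0.037 = 95.437
spread = NO-GO - GO = 95.437 - 95.023 = 0.4140

0.4140


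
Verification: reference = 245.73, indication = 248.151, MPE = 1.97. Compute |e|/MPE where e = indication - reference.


e = indication - reference = 248.151 - 245.73 = 2.4210
|e| = 2.4210
ratio = |e| / MPE = 2.4210 / 1.97
ratio = 1.2289

1.2289


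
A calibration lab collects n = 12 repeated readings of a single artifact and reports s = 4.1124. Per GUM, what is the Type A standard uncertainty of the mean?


u_A = s / sqrt(n)
u_A = 4.1124 / sqrt(12)
u_A = 4.1124 / 3.4641016
u_A = 1.1871

1.1871


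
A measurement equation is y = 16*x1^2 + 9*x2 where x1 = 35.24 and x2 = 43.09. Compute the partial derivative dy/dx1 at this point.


y = 16*x1^2 + 9*x2
dy/dx1 = 2*16*x1
Evaluate at x1 = 35.24: c1 = 32 * 35.24
c1 = 1127.6800

1127.6800


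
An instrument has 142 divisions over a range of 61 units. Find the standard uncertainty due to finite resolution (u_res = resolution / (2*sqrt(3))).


resolution = range / divisions
resolution = 61 / 142 = 0.42957746
u_res = resolution / (2*sqrt(3))
u_res = 0.42957746 / 3.4641016
u_res = 0.1240

0.1240


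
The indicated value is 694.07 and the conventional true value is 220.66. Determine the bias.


Systematic error = measured - true
= 694.07 - 220.66
= 473.4100

473.4100


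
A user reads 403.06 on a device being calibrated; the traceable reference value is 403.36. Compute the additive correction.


Correction = standard - reading
= 403.36 - 403.06
= 0.3000

0.3000


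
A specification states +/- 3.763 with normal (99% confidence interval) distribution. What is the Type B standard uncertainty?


u_B = half_width / 2.576
u_B = 3.763 / 2.576
u_B = 1.4608

1.4608


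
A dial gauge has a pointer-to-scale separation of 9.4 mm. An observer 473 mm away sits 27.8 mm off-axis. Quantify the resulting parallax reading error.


error = h * offset / d
= 9.4 * 27.8 / 473
= 0.5525

0.5525


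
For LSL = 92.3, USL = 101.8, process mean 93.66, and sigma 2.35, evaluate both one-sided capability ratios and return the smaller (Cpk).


Cpu = (USL - mean) / (3*sigma) = (101.8 - 93.66) / (3*2.35) = 1.1546
Cpl = (mean - LSL) / (3*sigma) = (93.66 - 92.3) / (3*2.35) = 0.1929
Cpk = min(Cpu, Cpl) = 0.1929

0.1929


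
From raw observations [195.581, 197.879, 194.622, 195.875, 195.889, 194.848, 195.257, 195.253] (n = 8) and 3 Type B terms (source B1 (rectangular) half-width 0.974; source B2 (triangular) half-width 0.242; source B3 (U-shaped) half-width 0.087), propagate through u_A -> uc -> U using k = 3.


mean = (195.581 + 197.879 + 194.622 + 195.875 + 195.889 + 194.848 + 195.257 + 195.253) / 8 = 195.6505
s = sqrt(sum((x - mean)^2)/(n-1)) = 1.0066204
u_A = s / sqrt(n) = 1.0066204 / sqrt(8) = 0.35589406
u_B1 = 0.974 / sqrt(3) = 0.56233916
u_B2 = 0.242 / sqrt(6) = 0.098796086
u_B3 = 0.087 / sqrt(2) = 0.06151829
uc = sqrt(0.35589406^2 + 0.56233916^2 + 0.098796086^2 + 0.06151829^2) = 0.67559683
U = k * uc = 3 * 0.67559683
U = 2.0268

2.0268


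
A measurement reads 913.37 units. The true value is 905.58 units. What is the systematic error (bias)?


Systematic error = measured - true
= 913.37 - 905.58
= 7.7900

7.7900


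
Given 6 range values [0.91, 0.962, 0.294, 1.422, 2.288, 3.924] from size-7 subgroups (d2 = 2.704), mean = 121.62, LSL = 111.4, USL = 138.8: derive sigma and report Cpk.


R_bar = (0.91 + 0.962 + 0.294 + 1.422 + 2.288 + 3.924) / 6 = 1.6333333
sigma = R_bar / d2 = 1.6333333 / 2.704 = 0.60404338
Cp = (USL - LSL)/(6*sigma) = (138.8 - 111.4)/(6*0.60404338) = 7.5602
Cpu = (138.8 - 121.62)/(3*0.60404338) = 9.4806
Cpl = (121.62 - 111.4)/(3*0.60404338) = 5.6398
Cpk = min(Cpu, Cpl) = 5.6398

5.6398


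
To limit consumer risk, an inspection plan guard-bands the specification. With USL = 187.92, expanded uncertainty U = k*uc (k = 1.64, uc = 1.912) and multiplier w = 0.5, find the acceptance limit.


U = k * uc = 1.64 * 1.912 = 3.13568
guard band g = w * U = 0.5 * 3.13568 = 1.56784
AL = USL - g = 187.92 - 1.56784
AL = 186.3522

186.3522


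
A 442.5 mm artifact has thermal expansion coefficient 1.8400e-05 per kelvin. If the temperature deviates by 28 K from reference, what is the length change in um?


dL = L * alpha * dT
= 442.5 * 1.8400e-05 * 28
= 0.2279760 mm
dL_um = 0.2279760 * 1000 = 227.9760 um

227.9760


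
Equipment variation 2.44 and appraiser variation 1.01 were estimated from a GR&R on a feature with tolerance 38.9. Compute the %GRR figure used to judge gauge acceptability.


GRR = sqrt(EV^2 + AV^2) = sqrt(2.44^2 + 1.01^2) = 2.6407764
%GRR = GRR / tol * 100 = 2.6407764 / 38.9 * 100
%GRR = 6.7886

6.7886


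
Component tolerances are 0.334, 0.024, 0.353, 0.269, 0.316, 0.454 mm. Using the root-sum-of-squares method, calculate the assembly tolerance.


RSS = sqrt(0.334^2 + 0.024^2 + 0.353^2 + 0.269^2 + 0.316^2 + 0.454^2)
= sqrt(0.615074)
= 0.7843

0.7843


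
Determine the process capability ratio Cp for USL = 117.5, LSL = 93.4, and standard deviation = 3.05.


Cp = (USL - LSL) / (6 * sigma)
= (117.5 - 93.4) / (6 * 3.05)
= 24.1000 / 18.3000
= 1.3169

1.3169


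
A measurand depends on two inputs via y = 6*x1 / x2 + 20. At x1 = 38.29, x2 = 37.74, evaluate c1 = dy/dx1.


y = 6*x1 / x2 + 20
dy/dx1 = 6/x2
Evaluate at x2 = 37.74: c1 = 6 / 37.74
c1 = 0.1590

0.1590


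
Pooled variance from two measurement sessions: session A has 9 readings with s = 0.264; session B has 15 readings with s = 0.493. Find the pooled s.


s_p = sqrt(((n1-1)*s1^2 + (n2-1)*s2^2) / (n1+n2-2))
numerator = (9-1)*0.264^2 + (15-1)*0.493^2 = 0.557568 + 3.402686 = 3.960254
denominator = 9 + 15 - 2 = 22
s_p^2 = 3.960254 / 22 = 0.18001155
s_p = sqrt(0.18001155) = 0.4243

0.4243


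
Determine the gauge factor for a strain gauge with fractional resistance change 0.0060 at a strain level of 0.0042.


GF = (dR/R) / epsilon
= 0.0060 / 0.0042
= 1.4286

1.4286


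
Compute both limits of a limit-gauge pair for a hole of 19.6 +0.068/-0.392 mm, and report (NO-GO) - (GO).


GO = nominal - lower_tol (smallest hole = maximum material condition)
GO = 19.6 - 0.392 = 19.208
NO-GO = nominal + upper_tol (largest hole = least material condition)
NO-GO = 19.6 + 0.068 = 19.668
spread = NO-GO - GO = 19.668 - 19.208 = 0.4600

0.4600


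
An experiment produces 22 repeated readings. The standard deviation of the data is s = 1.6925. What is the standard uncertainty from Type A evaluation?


u_A = s / sqrt(n)
u_A = 1.6925 / sqrt(22)
u_A = 1.6925 / 4.6904158
u_A = 0.3608

0.3608


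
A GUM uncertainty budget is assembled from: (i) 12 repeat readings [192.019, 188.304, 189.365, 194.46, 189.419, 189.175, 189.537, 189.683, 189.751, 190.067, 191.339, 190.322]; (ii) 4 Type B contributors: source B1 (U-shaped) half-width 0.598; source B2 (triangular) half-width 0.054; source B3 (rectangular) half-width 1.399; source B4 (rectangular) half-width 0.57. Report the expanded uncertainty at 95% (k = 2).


mean = (192.019 + 188.304 + 189.365 + 194.46 + 189.419 + 189.175 + 189.537 + 189.683 + 189.751 + 190.067 + 191.339 + 190.322) / 12 = 190.28675
s = sqrt(sum((x - mean)^2)/(n-1)) = 1.6392081
u_A = s / sqrt(n) = 1.6392081 / sqrt(12) = 0.47319862
u_B1 = 0.598 / sqrt(2) = 0.42284986
u_B2 = 0.054 / sqrt(6) = 0.022045408
u_B3 = 1.399 / sqrt(3) = 0.80771303
u_B4 = 0.57 / sqrt(3) = 0.32908965
uc = sqrt(0.47319862^2 + 0.42284986^2 + 0.022045408^2 + 0.80771303^2 + 0.32908965^2) = 1.0788444
U = k * uc = 2 * 1.0788444
U = 2.1577

2.1577


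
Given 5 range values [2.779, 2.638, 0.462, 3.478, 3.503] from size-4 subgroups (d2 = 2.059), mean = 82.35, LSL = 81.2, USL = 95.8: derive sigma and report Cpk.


R_bar = (2.779 + 2.638 + 0.462 + 3.478 + 3.503) / 5 = 2.572
sigma = R_bar / d2 = 2.572 / 2.059 = 1.2491501
Cp = (USL - LSL)/(6*sigma) = (95.8 - 81.2)/(6*1.2491501) = 1.9480
Cpu = (95.8 - 82.35)/(3*1.2491501) = 3.5891
Cpl = (82.35 - 81.2)/(3*1.2491501) = 0.3069
Cpk = min(Cpu, Cpl) = 0.3069

0.3069


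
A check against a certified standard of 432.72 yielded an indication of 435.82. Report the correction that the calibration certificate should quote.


Correction = standard - reading
= 432.72 - 435.82
= -3.1000

-3.1000


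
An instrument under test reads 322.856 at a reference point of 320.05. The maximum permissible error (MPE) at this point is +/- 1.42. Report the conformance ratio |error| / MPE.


e = indication - reference = 322.856 - 320.05 = 2.8060
|e| = 2.8060
ratio = |e| / MPE = 2.8060 / 1.42
ratio = 1.9761

1.9761


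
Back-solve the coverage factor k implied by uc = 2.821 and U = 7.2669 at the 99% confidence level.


k = U / uc
k = 7.2669 / 2.821
k = 2.576

2.576


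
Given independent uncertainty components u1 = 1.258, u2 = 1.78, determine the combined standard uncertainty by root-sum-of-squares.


uc = sqrt(1.258^2 + 1.78^2)
uc = sqrt(4.750964)
uc = 2.1797

2.1797


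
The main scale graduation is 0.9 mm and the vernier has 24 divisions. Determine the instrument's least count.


LC = MSD / n_div
= 0.9 / 24
= 0.0375

0.0375


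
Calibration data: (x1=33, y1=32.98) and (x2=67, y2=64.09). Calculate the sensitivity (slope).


slope = (y2 - y1) / (x2 - x1)
= (64.09 - 32.98) / (67 - 33)
= 31.1100 / 34
= 0.9150

0.9150


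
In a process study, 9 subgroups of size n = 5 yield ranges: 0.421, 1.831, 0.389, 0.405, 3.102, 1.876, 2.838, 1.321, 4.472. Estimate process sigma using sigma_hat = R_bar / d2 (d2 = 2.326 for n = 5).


R_bar = (0.421 + 1.831 + 0.389 + 0.405 + 3.102 + 1.876 + 2.838 + 1.321 + 4.472) / 9
R_bar = 16.655 / 9 = 1.8505556
sigma_hat = R_bar / d2 = 1.8505556 / 2.326 = 0.7956

0.7956


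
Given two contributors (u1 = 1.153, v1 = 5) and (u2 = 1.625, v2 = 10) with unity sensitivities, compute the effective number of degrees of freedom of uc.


uc = sqrt(u1^2 + u2^2) = sqrt(1.153^2 + 1.625^2) = 1.9924944
v_eff = uc^4 / (u1^4/v1 + u2^4/v2)
= 1.9924944^4 / (1.153^4/5 + 1.625^4/10)
= 15.761169 / 1.0507557
v_eff = 14.9998

14.9998


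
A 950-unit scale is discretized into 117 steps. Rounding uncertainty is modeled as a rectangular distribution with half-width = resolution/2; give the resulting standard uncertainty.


resolution = range / divisions
resolution = 950 / 117 = 8.1196581
u_res = resolution / (2*sqrt(3))
u_res = 8.1196581 / 3.4641016
u_res = 2.3439

2.3439


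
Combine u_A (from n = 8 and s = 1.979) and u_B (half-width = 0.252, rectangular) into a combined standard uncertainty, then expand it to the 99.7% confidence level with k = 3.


u_A = s / sqrt(n) = 1.979 / sqrt(8) = 0.69968216
u_B = half_width / sqrt(3) = 0.252 / sqrt(3) = 0.14549227
uc = sqrt(u_A^2 + u_B^2) = sqrt(0.69968216^2 + 0.14549227^2) = 0.71464895
U = k * uc = 3 * 0.71464895
U = 2.1439

2.1439


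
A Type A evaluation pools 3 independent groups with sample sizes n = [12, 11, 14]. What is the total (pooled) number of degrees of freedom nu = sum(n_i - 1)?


nu = sum_i (n_i - 1)
nu = ((12 - 1) + (11 - 1) + (14 - 1))
nu = 11 + 10 + 13
nu = 34

34


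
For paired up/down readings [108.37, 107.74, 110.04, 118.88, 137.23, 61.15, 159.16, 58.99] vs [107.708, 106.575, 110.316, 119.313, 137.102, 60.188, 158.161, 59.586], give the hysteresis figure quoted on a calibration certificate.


|108.37 - 107.708| = 0.6620
|107.74 - 106.575| = 1.1650
|110.04 - 110.316| = 0.2760
|118.88 - 119.313| = 0.4330
|137.23 - 137.102| = 0.1280
|61.15 - 60.188| = 0.9620
|159.16 - 158.161| = 0.9990
|58.99 - 59.586| = 0.5960
hysteresis = max(diffs) = 1.1650

1.1650


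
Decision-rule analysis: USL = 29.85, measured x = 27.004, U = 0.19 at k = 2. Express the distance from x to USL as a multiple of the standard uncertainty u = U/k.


u = U / k = 0.19 / 2 = 0.095
margin = |USL - x| = |29.85 - 27.004| = 2.846
z = margin / u = 2.846 / 0.095
z = 29.9579

29.9579


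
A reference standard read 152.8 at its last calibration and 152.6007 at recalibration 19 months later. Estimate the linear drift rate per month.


rate = (v2 - v1) / months
= (152.6007 - 152.8) / 19
= -0.1993 / 19
= -0.0105

-0.0105


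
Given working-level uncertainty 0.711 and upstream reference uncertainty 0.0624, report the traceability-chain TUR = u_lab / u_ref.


TUR = u_lab / u_ref
= 0.711 / 0.0624
= 11.3942

11.3942


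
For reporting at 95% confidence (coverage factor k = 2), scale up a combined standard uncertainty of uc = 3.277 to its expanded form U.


U = k * uc
U = 2 * 3.277
U = 6.5540

6.5540


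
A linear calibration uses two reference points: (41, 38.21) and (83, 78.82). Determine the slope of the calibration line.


slope = (y2 - y1) / (x2 - x1)
= (78.82 - 38.21) / (83 - 41)
= 40.6100 / 42
= 0.9669

0.9669


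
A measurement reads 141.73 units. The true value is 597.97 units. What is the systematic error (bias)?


Systematic error = measured - true
= 141.73 - 597.97
= -456.2400

-456.2400


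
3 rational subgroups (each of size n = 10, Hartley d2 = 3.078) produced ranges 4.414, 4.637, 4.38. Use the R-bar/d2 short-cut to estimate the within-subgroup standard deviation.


R_bar = (4.414 + 4.637 + 4.38) / 3
R_bar = 13.431 / 3 = 4.477
sigma_hat = R_bar / d2 = 4.477 / 3.078 = 1.4545

1.4545


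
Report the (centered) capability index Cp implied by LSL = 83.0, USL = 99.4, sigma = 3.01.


Cp = (USL - LSL) / (6 * sigma)
= (99.4 - 83.0) / (6 * 3.01)
= 16.4000 / 18.0600
= 0.9081

0.9081


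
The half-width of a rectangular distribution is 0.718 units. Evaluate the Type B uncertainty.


u_B = half_width / sqrt(3)
u_B = 0.718 / 1.7320508
u_B = 0.4145

0.4145


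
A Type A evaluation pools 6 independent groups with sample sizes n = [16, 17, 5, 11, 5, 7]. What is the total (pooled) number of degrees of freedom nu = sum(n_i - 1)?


nu = sum_i (n_i - 1)
nu = ((16 - 1) + (17 - 1) + (5 - 1) + (11 - 1) + (5 - 1) + (7 - 1))
nu = 15 + 16 + 4 + 10 + 4 + 6
nu = 55

55


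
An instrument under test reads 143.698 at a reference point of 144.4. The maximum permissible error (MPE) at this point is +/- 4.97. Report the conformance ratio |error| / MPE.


e = indication - reference = 143.698 - 144.4 = -0.7020
|e| = 0.7020
ratio = |e| / MPE = 0.7020 / 4.97
ratio = 0.1412

0.1412


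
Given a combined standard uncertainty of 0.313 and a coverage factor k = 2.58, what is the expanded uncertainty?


U = k * uc
U = 2.58 * 0.313
U = 0.8075

0.8075


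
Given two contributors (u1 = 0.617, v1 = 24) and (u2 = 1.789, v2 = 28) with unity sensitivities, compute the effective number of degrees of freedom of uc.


uc = sqrt(u1^2 + u2^2) = sqrt(0.617^2 + 1.789^2) = 1.8924085
v_eff = uc^4 / (u1^4/v1 + u2^4/v2)
= 1.8924085^4 / (0.617^4/24 + 1.789^4/28)
= 12.825065 / 0.37187189
v_eff = 34.4879

34.4879


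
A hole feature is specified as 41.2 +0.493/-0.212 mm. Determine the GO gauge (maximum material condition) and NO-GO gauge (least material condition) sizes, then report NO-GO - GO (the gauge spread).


GO = nominal - lower_tol (smallest hole = maximum material condition)
GO = 41.2 - 0.212 = 40.988
NO-GO = nominal + upper_tol (largest hole = least material condition)
NO-GO = 41.2 + 0.493 = 41.693
spread = NO-GO - GO = 41.693 - 40.988 = 0.7050

0.7050


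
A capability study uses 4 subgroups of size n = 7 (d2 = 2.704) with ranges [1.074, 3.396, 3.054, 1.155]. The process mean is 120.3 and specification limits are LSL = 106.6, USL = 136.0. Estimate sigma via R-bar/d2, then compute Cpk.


R_bar = (1.074 + 3.396 + 3.054 + 1.155) / 4 = 2.16975
sigma = R_bar / d2 = 2.16975 / 2.704 = 0.80242234
Cp = (USL - LSL)/(6*sigma) = (136.0 - 106.6)/(6*0.80242234) = 6.1065
Cpu = (136.0 - 120.3)/(3*0.80242234) = 6.5219
Cpl = (120.3 - 106.6)/(3*0.80242234) = 5.6911
Cpk = min(Cpu, Cpl) = 5.6911

5.6911


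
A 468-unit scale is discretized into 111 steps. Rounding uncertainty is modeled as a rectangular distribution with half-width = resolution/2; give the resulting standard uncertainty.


resolution = range / divisions
resolution = 468 / 111 = 4.2162162
u_res = resolution / (2*sqrt(3))
u_res = 4.2162162 / 3.4641016
u_res = 1.2171

1.2171


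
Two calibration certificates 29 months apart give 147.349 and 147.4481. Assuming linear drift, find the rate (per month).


rate = (v2 - v1) / months
= (147.4481 - 147.349) / 29
= 0.0991 / 29
= 0.0034

0.0034


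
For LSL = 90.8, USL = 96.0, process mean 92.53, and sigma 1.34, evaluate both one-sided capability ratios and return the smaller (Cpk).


Cpu = (USL - mean) / (3*sigma) = (96.0 - 92.53) / (3*1.34) = 0.8632
Cpl = (mean - LSL) / (3*sigma) = (92.53 - 90.8) / (3*1.34) = 0.4303
Cpk = min(Cpu, Cpl) = 0.4303

0.4303


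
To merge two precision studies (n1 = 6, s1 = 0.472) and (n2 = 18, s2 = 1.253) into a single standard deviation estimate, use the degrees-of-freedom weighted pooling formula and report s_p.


s_p = sqrt(((n1-1)*s1^2 + (n2-1)*s2^2) / (n1+n2-2))
numerator = (6-1)*0.472^2 + (18-1)*1.253^2 = 1.11392 + 26.690153 = 27.804073
denominator = 6 + 18 - 2 = 22
s_p^2 = 27.804073 / 22 = 1.2638215
s_p = sqrt(1.2638215) = 1.1242

1.1242


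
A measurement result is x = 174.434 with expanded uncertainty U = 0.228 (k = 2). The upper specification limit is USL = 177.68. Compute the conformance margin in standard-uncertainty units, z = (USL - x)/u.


u = U / k = 0.228 / 2 = 0.114
margin = |USL - x| = |177.68 - 174.434| = 3.246
z = margin / u = 3.246 / 0.114
z = 28.4737

28.4737


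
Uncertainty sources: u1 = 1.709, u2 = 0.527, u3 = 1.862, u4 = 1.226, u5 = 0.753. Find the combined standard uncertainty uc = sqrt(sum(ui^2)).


uc = sqrt(1.709^2 + 0.527^2 + 1.862^2 + 1.226^2 + 0.753^2)
uc = sqrt(8.735539)
uc = 2.9556

2.9556


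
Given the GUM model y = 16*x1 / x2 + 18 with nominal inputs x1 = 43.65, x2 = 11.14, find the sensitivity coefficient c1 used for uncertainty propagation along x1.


y = 16*x1 / x2 + 18
dy/dx1 = 16/x2
Evaluate at x2 = 11.14: c1 = 16 / 11.14
c1 = 1.4363

1.4363


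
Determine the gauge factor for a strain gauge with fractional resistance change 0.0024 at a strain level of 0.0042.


GF = (dR/R) / epsilon
= 0.0024 / 0.0042
= 0.5714

0.5714


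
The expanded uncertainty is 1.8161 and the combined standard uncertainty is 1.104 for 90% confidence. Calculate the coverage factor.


k = U / uc
k = 1.8161 / 1.104
k = 1.645

1.645


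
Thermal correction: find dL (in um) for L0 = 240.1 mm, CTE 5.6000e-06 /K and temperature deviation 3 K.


dL = L * alpha * dT
= 240.1 * 5.6000e-06 * 3
= 0.0040337 mm
dL_um = 0.0040337 * 1000 = 4.0337 um

4.0337


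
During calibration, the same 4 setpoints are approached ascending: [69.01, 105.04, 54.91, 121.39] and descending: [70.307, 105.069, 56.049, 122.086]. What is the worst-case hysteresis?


|69.01 - 70.307| = 1.2970
|105.04 - 105.069| = 0.0290
|54.91 - 56.049| = 1.1390
|121.39 - 122.086| = 0.6960
hysteresis = max(diffs) = 1.2970

1.2970


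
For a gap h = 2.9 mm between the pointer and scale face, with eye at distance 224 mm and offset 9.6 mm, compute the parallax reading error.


error = h * offset / d
= 2.9 * 9.6 / 224
= 0.1243

0.1243


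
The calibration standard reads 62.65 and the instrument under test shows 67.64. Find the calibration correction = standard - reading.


Correction = standard - reading
= 62.65 - 67.64
= -4.9900

-4.9900


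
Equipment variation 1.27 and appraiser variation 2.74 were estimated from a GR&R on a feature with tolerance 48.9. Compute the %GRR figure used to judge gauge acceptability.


GRR = sqrt(EV^2 + AV^2) = sqrt(1.27^2 + 2.74^2) = 3.0200166
%GRR = GRR / tol * 100 = 3.0200166 / 48.9 * 100
%GRR = 6.1759

6.1759


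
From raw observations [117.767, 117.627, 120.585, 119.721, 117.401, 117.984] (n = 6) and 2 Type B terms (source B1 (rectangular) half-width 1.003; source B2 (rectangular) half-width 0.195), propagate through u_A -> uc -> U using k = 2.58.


mean = (117.767 + 117.627 + 120.585 + 119.721 + 117.401 + 117.984) / 6 = 118.5141667
s = sqrt(sum((x - mean)^2)/(n-1)) = 1.3122756
u_A = s / sqrt(n) = 1.3122756 / sqrt(6) = 0.53573427
u_B1 = 1.003 / sqrt(3) = 0.57908232
u_B2 = 0.195 / sqrt(3) = 0.1125833
uc = sqrt(0.53573427^2 + 0.57908232^2 + 0.1125833^2) = 0.79688302
U = k * uc = 2.58 * 0.79688302
U = 2.0560

2.0560


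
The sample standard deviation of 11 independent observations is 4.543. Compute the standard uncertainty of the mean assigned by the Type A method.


u_A = s / sqrt(n)
u_A = 4.543 / sqrt(11)
u_A = 4.543 / 3.3166248
u_A = 1.3698

1.3698


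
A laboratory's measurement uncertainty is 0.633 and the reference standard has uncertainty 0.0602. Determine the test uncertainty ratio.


TUR = u_lab / u_ref
= 0.633 / 0.0602
= 10.5150

10.5150


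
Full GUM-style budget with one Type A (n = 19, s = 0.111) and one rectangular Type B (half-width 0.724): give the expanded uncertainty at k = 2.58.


u_A = s / sqrt(n) = 0.111 / sqrt(19) = 0.025465146
u_B = half_width / sqrt(3) = 0.724 / sqrt(3) = 0.41800159
uc = sqrt(u_A^2 + u_B^2) = sqrt(0.025465146^2 + 0.41800159^2) = 0.41877655
U = k * uc = 2.58 * 0.41877655
U = 1.0804

1.0804


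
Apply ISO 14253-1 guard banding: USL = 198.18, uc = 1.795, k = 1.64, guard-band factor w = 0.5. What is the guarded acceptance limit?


U = k * uc = 1.64 * 1.795 = 2.9438
guard band g = w * U = 0.5 * 2.9438 = 1.4719
AL = USL - g = 198.18 - 1.4719
AL = 196.7081

196.7081


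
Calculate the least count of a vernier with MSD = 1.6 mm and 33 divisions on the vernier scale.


LC = MSD / n_div
= 1.6 / 33
= 0.0485

0.0485


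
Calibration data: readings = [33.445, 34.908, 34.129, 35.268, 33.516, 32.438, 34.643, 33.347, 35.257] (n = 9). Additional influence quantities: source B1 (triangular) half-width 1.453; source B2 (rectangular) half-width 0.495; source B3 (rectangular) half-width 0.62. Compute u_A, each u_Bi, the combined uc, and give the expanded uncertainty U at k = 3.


mean = (33.445 + 34.908 + 34.129 + 35.268 + 33.516 + 32.438 + 34.643 + 33.347 + 35.257) / 9 = 34.10566667
s = sqrt(sum((x - mean)^2)/(n-1)) = 0.98428096
u_A = s / sqrt(n) = 0.98428096 / sqrt(9) = 0.32809365
u_B1 = 1.453 / sqrt(6) = 0.59318477
u_B2 = 0.495 / sqrt(3) = 0.28578838
u_B3 = 0.62 / sqrt(3) = 0.35795717
uc = sqrt(0.32809365^2 + 0.59318477^2 + 0.28578838^2 + 0.35795717^2) = 0.81812099
U = k * uc = 3 * 0.81812099
U = 2.4544

2.4544


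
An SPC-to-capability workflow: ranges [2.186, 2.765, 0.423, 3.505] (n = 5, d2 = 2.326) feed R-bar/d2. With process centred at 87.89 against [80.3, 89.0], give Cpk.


R_bar = (2.186 + 2.765 + 0.423 + 3.505) / 4 = 2.21975
sigma = R_bar / d2 = 2.21975 / 2.326 = 0.95432072
Cp = (USL - LSL)/(6*sigma) = (89.0 - 80.3)/(6*0.95432072) = 1.5194
Cpu = (89.0 - 87.89)/(3*0.95432072) = 0.3877
Cpl = (87.89 - 80.3)/(3*0.95432072) = 2.6511
Cpk = min(Cpu, Cpl) = 0.3877

0.3877


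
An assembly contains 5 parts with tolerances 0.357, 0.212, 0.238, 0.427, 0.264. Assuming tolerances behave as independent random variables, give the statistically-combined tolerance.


RSS = sqrt(0.357^2 + 0.212^2 + 0.238^2 + 0.427^2 + 0.264^2)
= sqrt(0.481062)
= 0.6936

0.6936


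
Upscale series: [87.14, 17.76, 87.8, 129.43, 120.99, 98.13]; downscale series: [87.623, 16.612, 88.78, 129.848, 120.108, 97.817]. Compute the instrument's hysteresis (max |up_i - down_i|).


|87.14 - 87.623| = 0.4830
|17.76 - 16.612| = 1.1480
|87.8 - 88.78| = 0.9800
|129.43 - 129.848| = 0.4180
|120.99 - 120.108| = 0.8820
|98.13 - 97.817| = 0.3130
hysteresis = max(diffs) = 1.1480

1.1480


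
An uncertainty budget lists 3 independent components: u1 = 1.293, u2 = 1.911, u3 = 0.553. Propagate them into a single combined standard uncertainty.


uc = sqrt(1.293^2 + 1.911^2 + 0.553^2)
uc = sqrt(5.629579)
uc = 2.3727

2.3727


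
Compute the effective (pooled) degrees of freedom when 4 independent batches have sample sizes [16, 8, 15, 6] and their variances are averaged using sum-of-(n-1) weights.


nu = sum_i (n_i - 1)
nu = ((16 - 1) + (8 - 1) + (15 - 1) + (6 - 1))
nu = 15 + 7 + 14 + 5
nu = 41

41


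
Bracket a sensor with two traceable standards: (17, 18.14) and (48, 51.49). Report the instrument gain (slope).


slope = (y2 - y1) / (x2 - x1)
= (51.49 - 18.14) / (48 - 17)
= 33.3500 / 31
= 1.0758

1.0758
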